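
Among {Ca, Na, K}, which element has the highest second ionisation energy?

IE_2 is the cost of taking one more electron from the +1 cation: Ca⁺ still has 1 valence electron; Na⁺ is the bare [Ne] core; K⁺ is the bare [Ar] core.
Breaking into a closed-shell core is much more expensive than removing a leftover valence electron — K and Na have the largest IE_2 here.
Approximate IE_2 values (kJ/mol): Ca 1145, Na 4562, K 3052.
So the second ionization energies run Ca < K < Na.

Na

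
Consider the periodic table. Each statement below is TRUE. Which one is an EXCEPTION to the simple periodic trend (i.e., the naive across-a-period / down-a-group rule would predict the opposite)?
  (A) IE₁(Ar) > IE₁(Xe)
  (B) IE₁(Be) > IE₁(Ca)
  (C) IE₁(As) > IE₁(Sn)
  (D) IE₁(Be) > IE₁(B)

The general trend: IE₁ increases across a period and decreases down a group.
(A) Ar (period 3, group 18) vs Xe (period 5, group 18): the stated order agrees with the simple trend.
(B) Be (period 2, group 2) vs Ca (period 4, group 2): the stated order agrees with the simple trend.
(C) As (period 4, group 15) vs Sn (period 5, group 14): the stated order agrees with the simple trend.
(D) Be (period 2, group 2) vs B (period 2, group 13): the stated order contradicts the simple trend.
The exception is (D): removing B's lone 2p electron is easier than breaking Be's filled 2s².

(D)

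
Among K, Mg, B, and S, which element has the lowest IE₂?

Mg

Consider each +1 ion: K⁺ is the bare [Ar] core; Mg⁺ still has 1 valence electron; B⁺ still has 2 valence electrons; S⁺ still has 5 valence electrons.
Core electrons are held far more tightly than valence electrons, so K tops the IE_2 order.
Valence configurations: Mg⁺ [Ne]3s¹, B⁺ [He]2s², S⁺ [Ne]3s²3p³.
Tabulated IE_2 (kJ/mol): K 3052, Mg 1451, B 2427, S 2252.
Hence IE_2: Mg < S < B < K.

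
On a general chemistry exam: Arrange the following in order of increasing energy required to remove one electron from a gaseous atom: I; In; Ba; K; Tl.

K is in period 4, group 1; In is in period 5, group 13; I is in period 5, group 17; Ba is in period 6, group 2; Tl is in period 6, group 13.
First ionization energy rises across a period (greater Z_eff holds electrons more tightly) and falls down a group (valence electrons are farther from the nucleus).
These span different periods and groups, so the two trends combine.
Ba > K: period and group pull opposite ways; the across-period shift dominates (503 vs 419 kJ/mol).
In > Ba: relative to Ba, both the across-period and down-group shifts push In's first ionization energy up.
Tl > In: this pair runs against the simple trend — see the exception note.
I > Tl: relative to Tl, both the across-period and down-group shifts push I's first ionization energy up.
Note the exception: Tl has a higher first ionization energy than In, contrary to the simple trend — relativistic 6s stabilisation and poor 4f/5d shielding distort the trend for the heavy p-block elements.
Tabulated first ionization energy (kJ/mol): K 419, In 558, I 1008, Ba 503, Tl 589.
So from lowest to highest: K < Ba < In < Tl < I.

K < Ba < In < Tl < I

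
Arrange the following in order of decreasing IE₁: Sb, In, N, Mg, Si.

N, Sb, Si, Mg, In

N is in period 2, group 15; Mg is in period 3, group 2; Si is in period 3, group 14; In is in period 5, group 13; Sb is in period 5, group 15.
Removing the outermost electron gets harder across a period and easier down a group.
These span different periods and groups, so the two trends combine.
Mg > In: period and group pull opposite ways; the down-group shift dominates (738 vs 558 kJ/mol).
Si > Mg: Si lies to the right of Mg in period 3, so the across-period effect alone puts Si higher.
Sb > Si: the two effects oppose for this pair; the across-period effect wins (831 vs 786 kJ/mol).
N > Sb: N sits above Sb in group 15, so the down-group effect alone puts N higher.
Approximate values (kJ/mol): N 1402, Mg 738, Si 786, In 558, Sb 831.
So from highest to lowest: N > Sb > Si > Mg > In.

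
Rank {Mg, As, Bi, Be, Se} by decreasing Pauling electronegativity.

Be is in period 2, group 2; Mg is in period 3, group 2; As is in period 4, group 15; Se is in period 4, group 16; Bi is in period 6, group 15.
Electronegativity increases across a period and decreases down a group, tracking effective nuclear charge and atomic size.
These span different periods and groups, so the two trends combine.
Be > Mg: they share group 2; the group trend gives Be the larger value.
Bi > Be: the two effects oppose for this pair; the across-period effect wins (2.02 vs 1.57).
As > Bi: they share group 15; the group trend gives As the larger value.
Se > As: both are in period 4; the period trend gives Se the larger value.
Tabulated electronegativity (Pauling): Be 1.57, Mg 1.31, As 2.18, Se 2.55, Bi 2.02.
So from highest to lowest: Se > As > Bi > Be > Mg.

Se > As > Bi > Be > Mg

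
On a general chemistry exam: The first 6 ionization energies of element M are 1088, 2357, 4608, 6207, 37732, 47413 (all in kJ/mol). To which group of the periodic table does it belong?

Group 14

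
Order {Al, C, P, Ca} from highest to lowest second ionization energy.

C, P, Al, Ca

After 1 electron has been removed, what remains? Al⁺ still has 2 valence electrons; C⁺ still has 3 valence electrons; P⁺ still has 4 valence electrons; Ca⁺ still has 1 valence electron.
All are still removing valence electrons, so compare the +1 ions as you would atoms: IE_2 generally rises across a period (higher Z_eff) and falls down a group (larger shell), subject to the usual subshell exceptions.
Valence configurations: Al⁺ [Ne]3s², C⁺ [He]2s²2p¹, P⁺ [Ne]3s²3p², Ca⁺ [Ar]4s¹.
The numbers (kJ/mol): Al 1817, C 2353, P 1907, Ca 1145.
So the second ionization energies run Ca < Al < P < C.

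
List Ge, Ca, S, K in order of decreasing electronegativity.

S is in period 3, group 16; K is in period 4, group 1; Ca is in period 4, group 2; Ge is in period 4, group 14.
Atoms toward the upper right of the periodic table pull bonding electrons most strongly.
Neither a single period nor a single group — weigh both effects.
Ca > K: Ca lies to the right of K in period 4, so the across-period effect alone puts Ca higher.
Ge > Ca: both are in period 4; the period trend gives Ge the larger value.
S > Ge: relative to Ge, both the across-period and down-group shifts push S's electronegativity up.
For reference (Pauling): S 2.58, K 0.82, Ca 1.00, Ge 2.01.
So from highest to lowest: S > Ge > Ca > K.

S > Ge > Ca > K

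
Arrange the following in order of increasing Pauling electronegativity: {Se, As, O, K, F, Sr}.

O is in period 2, group 16; F is in period 2, group 17; K is in period 4, group 1; As is in period 4, group 15; Se is in period 4, group 16; Sr is in period 5, group 2.
EN rises left→right (higher Z_eff, smaller atoms) and falls top→bottom (larger, more shielded atoms).
Here both period and group differ, so the two effects have to be weighed against each other.
Sr > K: period and group pull opposite ways; the across-period shift dominates (0.95 vs 0.82).
As > Sr: relative to Sr, both the across-period and down-group shifts push As's electronegativity up.
Se > As: Se lies to the right of As in period 4, so the across-period effect alone puts Se higher.
O > Se: O sits above Se in group 16, so the down-group effect alone puts O higher.
F > O: F lies to the right of O in period 2, so the across-period effect alone puts F higher.
Tabulated electronegativity (Pauling): O 3.44, F 3.98, K 0.82, As 2.18, Se 2.55, Sr 0.95.
So from lowest to highest: K < Sr < As < Se < O < F.

K, Sr, As, Se, O, F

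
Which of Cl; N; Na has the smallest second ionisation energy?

The second ionization energy removes an electron from the +1 ion. For each element: Cl⁺ still has 6 valence electrons; N⁺ still has 4 valence electrons; Na⁺ is the bare [Ne] core.
Breaking into a closed-shell core is much more expensive than removing a leftover valence electron — Na has the largest IE_2 here.
Valence configurations: Cl⁺ [Ne]3s²3p⁴, N⁺ [He]2s²2p².
Tabulated IE_2 (kJ/mol): Cl 2298, N 2856, Na 4562.
Putting it together, IE_2: Cl < N < Na.

Cl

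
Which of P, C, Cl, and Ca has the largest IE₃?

Ca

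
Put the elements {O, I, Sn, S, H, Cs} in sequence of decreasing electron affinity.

H is in period 1, group 1; O is in period 2, group 16; S is in period 3, group 16; Sn is in period 5, group 14; I is in period 5, group 17; Cs is in period 6, group 1.
Adding an electron releases more energy for atoms nearer the top right (short of the noble gases).
Neither a single period nor a single group — weigh both effects.
H > Cs: H sits above Cs in group 1, so the down-group effect alone puts H higher.
Sn > H: period and group pull opposite ways; the across-period shift dominates (107 vs 73 kJ/mol).
O > Sn: both effects reinforce here, so O is clearly the higher of the two.
S > O: this pair runs against the simple trend — see the exception note.
I > S: the two effects oppose for this pair; the across-period effect wins (295 vs 200 kJ/mol).
Note the exception: S has a higher electron affinity than O, contrary to the simple trend — the compact 2p subshell of O repels the added electron more than S's larger 3p does.
Approximate values (kJ/mol): H 73, O 141, S 200, Sn 107, I 295, Cs 46.
So from highest to lowest: I > S > O > Sn > H > Cs.

I, S, O, Sn, H, Cs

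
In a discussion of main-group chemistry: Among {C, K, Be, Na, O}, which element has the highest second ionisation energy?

The second ionization energy removes an electron from the +1 ion. For each element: C⁺ still has 3 valence electrons; K⁺ is the bare [Ar] core; Be⁺ still has 1 valence electron; Na⁺ is the bare [Ne] core; O⁺ still has 5 valence electrons.
Usually core removal costs more than valence removal, but here the competition is close: a tightly held n=2 valence electron can cost more to remove than an n=3 core electron, so the actual values have to decide it.
Valence configurations: C⁺ [He]2s²2p¹, Be⁺ [He]2s¹, O⁺ [He]2s²2p³.
The numbers (kJ/mol): C 2353, K 3052, Be 1757, Na 4562, O 3388.
Hence IE_2: Be < C < K < O < Na.

Na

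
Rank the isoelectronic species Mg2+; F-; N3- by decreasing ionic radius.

N3-, F-, Mg2+

All of these have 10 electrons, so size is governed by nuclear charge alone: the more protons, the stronger the pull on the same electron cloud, and the smaller the ion.
Nuclear charges: Mg2+ (Z=12), F- (Z=9), N3- (Z=7).
Largest to smallest: N3- > F- > Mg2+.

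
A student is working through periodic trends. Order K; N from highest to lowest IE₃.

N, K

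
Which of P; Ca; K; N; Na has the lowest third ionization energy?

IE_3 is the cost of taking one more electron from the +2 cation: P²⁺ still has 3 valence electrons; Ca²⁺ is the bare [Ar] core; K²⁺ is already 1 electron into the core; N²⁺ still has 3 valence electrons; Na²⁺ is already 1 electron into the core.
Usually core removal costs more than valence removal, but here the competition is close: a tightly held n=2 valence electron can cost more to remove than an n=3 core electron, so the actual values have to decide it.
Valence configurations: P²⁺ [Ne]3s²3p¹, N²⁺ [He]2s²2p¹.
Tabulated IE_3 (kJ/mol): P 2914, Ca 4912, K 4420, N 4578, Na 6910.
Overall IE_3 order: P < K < N < Ca < Na.

P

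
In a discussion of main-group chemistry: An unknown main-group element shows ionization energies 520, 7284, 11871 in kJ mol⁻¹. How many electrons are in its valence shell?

1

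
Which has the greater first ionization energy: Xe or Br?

Xe

Br is in period 4, group 17; Xe is in period 5, group 18.
IE₁ increases left→right with effective nuclear charge and decreases top→bottom as the valence shell moves farther out.
A diagonal step moves right (one effect) and down (the opposite effect) at once.
Xe > Br: the two effects oppose for this pair; the across-period effect wins (1170 vs 1140 kJ/mol).
Approximate values (kJ/mol): Br 1140, Xe 1170.
So Xe has the greater first ionization energy (Xe > Br).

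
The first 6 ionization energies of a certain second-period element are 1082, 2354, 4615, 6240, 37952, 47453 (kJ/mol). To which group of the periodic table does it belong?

Group 14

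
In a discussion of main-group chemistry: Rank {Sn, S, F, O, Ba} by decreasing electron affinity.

O is in period 2, group 16; F is in period 2, group 17; S is in period 3, group 16; Sn is in period 5, group 14; Ba is in period 6, group 2.
Adding an electron releases more energy for atoms nearer the top right (short of the noble gases).
Neither a single period nor a single group — weigh both effects.
Sn > Ba: both effects reinforce here, so Sn is clearly the higher of the two.
O > Sn: relative to Sn, both the across-period and down-group shifts push O's electron affinity up.
S > O: this pair runs against the simple trend — see the exception note.
F > S: both effects reinforce here, so F is clearly the higher of the two.
Note the exception: S has a higher electron affinity than O, contrary to the simple trend — the compact 2p subshell of O repels the added electron more than S's larger 3p does.
For reference (kJ/mol): O 141, F 328, S 200, Sn 107, Ba 14.
So from highest to lowest: F > S > O > Sn > Ba.

F, S, O, Sn, Ba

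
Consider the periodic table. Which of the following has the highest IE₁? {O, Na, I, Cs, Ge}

First ionization energy rises across a period (greater Z_eff holds electrons more tightly) and falls down a group (valence electrons are farther from the nucleus).
These span different periods and groups, so the two trends combine.
Na > Cs: they share group 1; the group trend gives Na the larger value.
Ge > Na: the two effects oppose for this pair; the across-period effect wins (762 vs 496 kJ/mol).
I > Ge: the two effects oppose for this pair; the across-period effect wins (1008 vs 762 kJ/mol).
O > I: period and group pull opposite ways; the down-group shift dominates (1314 vs 1008 kJ/mol).
For reference (kJ/mol): O 1314, Na 496, Ge 762, I 1008, Cs 376.
The highest IE₁ among these belongs to O.

O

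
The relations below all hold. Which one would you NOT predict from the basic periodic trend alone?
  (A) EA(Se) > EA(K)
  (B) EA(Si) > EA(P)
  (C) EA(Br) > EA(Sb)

(B)

The general trend: electron affinity increases across a period and decreases down a group.
(A) Se (period 4, group 16) vs K (period 4, group 1): the stated order agrees with the simple trend.
(B) Si (period 3, group 14) vs P (period 3, group 15): the stated order contradicts the simple trend.
(C) Br (period 4, group 17) vs Sb (period 5, group 15): the stated order agrees with the simple trend.
The exception is (B): adding an electron to P's half-filled 3p³ is unfavourable, so Si (3p²) has the more exothermic EA.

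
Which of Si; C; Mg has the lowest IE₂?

Mg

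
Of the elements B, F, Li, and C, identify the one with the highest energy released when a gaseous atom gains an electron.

Li is in period 2, group 1; B is in period 2, group 13; C is in period 2, group 14; F is in period 2, group 17.
Electron affinity generally becomes more exothermic across a period toward the halogens and less exothermic down a group.
All lie in period 2; the across-period trend (electron affinity increases left to right) applies, with the exception below.
Note the exception: Li has a higher electron affinity than B, contrary to the simple trend — B's ns²np¹ configuration gives only a small electron affinity — the sparsely filled np subshell binds an added electron weakly.
For reference (kJ/mol): Li 60, B 27, C 122, F 328.
The highest energy released when a gaseous atom gains an electron among these belongs to F.

F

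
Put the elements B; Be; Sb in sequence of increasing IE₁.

B, Sb, Be

Across a period the outer electron is held more tightly (higher IE₁); down a group it sits in a higher shell, more shielded, and comes off more easily.
These span different periods and groups, so the two trends combine.
Sb > B: period and group pull opposite ways; the across-period shift dominates (831 vs 801 kJ/mol).
Be > Sb: the two effects oppose for this pair; the down-group effect wins (900 vs 831 kJ/mol).
Note the exception: Be has a higher first ionization energy than B, contrary to the simple trend — removing B's lone 2p electron is easier than breaking Be's filled 2s².
For reference (kJ/mol): Be 900, B 801, Sb 831.
So from lowest to highest: B < Sb < Be.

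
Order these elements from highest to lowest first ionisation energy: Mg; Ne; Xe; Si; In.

Ne, Xe, Si, Mg, In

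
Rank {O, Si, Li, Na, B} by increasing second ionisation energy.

Si < B < O < Na < Li

The second ionization energy removes an electron from the +1 ion. For each element: O⁺ still has 5 valence electrons; Si⁺ still has 3 valence electrons; Li⁺ is the bare [He] core; Na⁺ is the bare [Ne] core; B⁺ still has 2 valence electrons.
Pulling an electron out of a noble-gas core costs far more than removing a remaining valence electron, so Na and Li sit at the high end of IE_2.
Valence configurations: O⁺ [He]2s²2p³, Si⁺ [Ne]3s²3p¹, B⁺ [He]2s².
The numbers (kJ/mol): O 3388, Si 1577, Li 7298, Na 4562, B 2427.
So the second ionization energies run Si < B < O < Na < Li.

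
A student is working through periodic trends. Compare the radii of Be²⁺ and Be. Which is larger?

Forming Be²⁺ removes 2 electrons from Be. Fewer electrons for the same nuclear charge means less shielding and a higher Z_eff on the remaining electrons, and for main-group metals the entire outer shell is lost.
A cation is smaller than its parent atom: Be²⁺ < Be.

Be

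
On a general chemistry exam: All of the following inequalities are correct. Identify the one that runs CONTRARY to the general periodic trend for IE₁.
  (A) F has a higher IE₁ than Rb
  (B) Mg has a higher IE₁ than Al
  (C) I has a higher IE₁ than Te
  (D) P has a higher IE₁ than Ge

The general trend: IE₁ increases across a period and decreases down a group.
(A) F (period 2, group 17) vs Rb (period 5, group 1): the stated order agrees with the simple trend.
(B) Mg (period 3, group 2) vs Al (period 3, group 13): the stated order contradicts the simple trend.
(C) I (period 5, group 17) vs Te (period 5, group 16): the stated order agrees with the simple trend.
(D) P (period 3, group 15) vs Ge (period 4, group 14): the stated order agrees with the simple trend.
The exception is (B): Al's single 3p electron is easier to remove than one from Mg's filled 3s².

(B)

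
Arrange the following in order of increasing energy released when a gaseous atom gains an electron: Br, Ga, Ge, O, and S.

O is in period 2, group 16; S is in period 3, group 16; Ga is in period 4, group 13; Ge is in period 4, group 14; Br is in period 4, group 17.
Adding an electron releases more energy for atoms nearer the top right (short of the noble gases).
Here both period and group differ, so the two effects have to be weighed against each other.
Ge > Ga: Ge lies to the right of Ga in period 4, so the across-period effect alone puts Ge higher.
O > Ge: relative to Ge, both the across-period and down-group shifts push O's electron affinity up.
S > O: this pair runs against the simple trend — see the exception note.
Br > S: the two effects oppose for this pair; the across-period effect wins (325 vs 200 kJ/mol).
Note the exception: S has a higher electron affinity than O, contrary to the simple trend — the compact 2p subshell of O repels the added electron more than S's larger 3p does.
For reference (kJ/mol): O 141, S 200, Ga 29, Ge 119, Br 325.
So from lowest to highest: Ga < Ge < O < S < Br.

Ga < Ge < O < S < Br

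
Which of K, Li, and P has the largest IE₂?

IE_2 is the cost of taking one more electron from the +1 cation: K⁺ is the bare [Ar] core; Li⁺ is the bare [He] core; P⁺ still has 4 valence electrons.
Breaking into a closed-shell core is much more expensive than removing a leftover valence electron — K and Li have the largest IE_2 here.
Tabulated IE_2 (kJ/mol): K 3052, Li 7298, P 1907.
So the second ionization energies run P < K < Li.

Li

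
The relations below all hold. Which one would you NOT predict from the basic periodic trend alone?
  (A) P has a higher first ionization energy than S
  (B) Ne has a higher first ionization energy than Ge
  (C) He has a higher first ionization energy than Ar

The general trend: first ionization energy increases across a period and decreases down a group.
(A) P (period 3, group 15) vs S (period 3, group 16): the stated order contradicts the simple trend.
(B) Ne (period 2, group 18) vs Ge (period 4, group 14): the stated order agrees with the simple trend.
(C) He (period 1, group 18) vs Ar (period 3, group 18): the stated order agrees with the simple trend.
The exception is (A): S (3p⁴) ionizes more easily than half-filled P (3p³) because the paired 3p electron in S is pushed out by e⁻–e⁻ repulsion.

(A)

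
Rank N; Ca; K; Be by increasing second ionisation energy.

Consider each +1 ion: N⁺ still has 4 valence electrons; Ca⁺ still has 1 valence electron; K⁺ is the bare [Ar] core; Be⁺ still has 1 valence electron.
Core electrons are held far more tightly than valence electrons, so K tops the IE_2 order.
Valence configurations: N⁺ [He]2s²2p², Ca⁺ [Ar]4s¹, Be⁺ [He]2s¹.
Approximate IE_2 values (kJ/mol): N 2856, Ca 1145, K 3052, Be 1757.
Putting it together, IE_2: Ca < Be < N < K.

Ca < Be < N < K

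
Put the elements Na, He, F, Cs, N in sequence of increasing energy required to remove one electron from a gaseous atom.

Cs < Na < N < F < He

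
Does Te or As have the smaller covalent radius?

As

As is in period 4, group 15; Te is in period 5, group 16.
Across a period the added protons contract the valence shell; down a group each new principal shell makes the atom larger.
These sit on a diagonal, where the across-period and down-group effects partly cancel.
Te > As: period and group pull opposite ways; the down-group shift dominates (136 vs 121 pm).
Tabulated atomic radius (pm): As 121, Te 136.
So As has the smaller covalent radius (As < Te).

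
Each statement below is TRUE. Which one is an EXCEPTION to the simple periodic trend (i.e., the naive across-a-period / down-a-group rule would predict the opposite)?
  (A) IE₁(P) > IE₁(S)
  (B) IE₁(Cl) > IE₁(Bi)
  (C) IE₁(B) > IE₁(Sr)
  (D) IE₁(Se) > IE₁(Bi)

The general trend: IE₁ increases across a period and decreases down a group.
(A) P (period 3, group 15) vs S (period 3, group 16): the stated order contradicts the simple trend.
(B) Cl (period 3, group 17) vs Bi (period 6, group 15): the stated order agrees with the simple trend.
(C) B (period 2, group 13) vs Sr (period 5, group 2): the stated order agrees with the simple trend.
(D) Se (period 4, group 16) vs Bi (period 6, group 15): the stated order agrees with the simple trend.
The exception is (A): S (3p⁴) ionizes more easily than half-filled P (3p³) because the paired 3p electron in S is pushed out by e⁻–e⁻ repulsion.

(A)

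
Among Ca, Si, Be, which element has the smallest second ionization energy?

Ca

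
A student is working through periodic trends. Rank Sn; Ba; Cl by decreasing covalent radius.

Cl is in period 3, group 17; Sn is in period 5, group 14; Ba is in period 6, group 2.
Atomic radius shrinks across a period as nuclear charge pulls the same shell inward, and grows down a group as new shells are added.
Neither a single period nor a single group — weigh both effects.
Sn > Cl: both effects reinforce here, so Sn is clearly the larger of the two.
Ba > Sn: both effects reinforce here, so Ba is clearly the larger of the two.
Tabulated atomic radius (pm): Cl 99, Sn 140, Ba 196.
So from largest to smallest: Ba > Sn > Cl.

Ba, Sn, Cl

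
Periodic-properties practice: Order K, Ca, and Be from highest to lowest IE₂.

IE_2 is the cost of taking one more electron from the +1 cation: K⁺ is the bare [Ar] core; Ca⁺ still has 1 valence electron; Be⁺ still has 1 valence electron.
Breaking into a closed-shell core is much more expensive than removing a leftover valence electron — K has the largest IE_2 here.
Valence configurations: Ca⁺ [Ar]4s¹, Be⁺ [He]2s¹.
The numbers (kJ/mol): K 3052, Ca 1145, Be 1757.
So the second ionization energies run Ca < Be < K.

K > Be > Ca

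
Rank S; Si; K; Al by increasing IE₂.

The second ionization energy removes an electron from the +1 ion. For each element: S⁺ still has 5 valence electrons; Si⁺ still has 3 valence electrons; K⁺ is the bare [Ar] core; Al⁺ still has 2 valence electrons.
Core electrons are held far more tightly than valence electrons, so K tops the IE_2 order.
Valence configurations: S⁺ [Ne]3s²3p³, Si⁺ [Ne]3s²3p¹, Al⁺ [Ne]3s².
Si⁺ loses a lone 3p electron whereas Al⁺ must break into a filled 3s² pair, so IE_2(Al) > IE_2(Si) even though Si has the higher nuclear charge.
Tabulated IE_2 (kJ/mol): S 2252, Si 1577, K 3052, Al 1817.
Hence IE_2: Si < Al < S < K.

Si, Al, S, K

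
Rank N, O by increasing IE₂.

N < O

After 1 electron has been removed, what remains? N⁺ still has 4 valence electrons; O⁺ still has 5 valence electrons.
All are still removing valence electrons, so compare the +1 ions as you would atoms: IE_2 generally rises across a period (higher Z_eff) and falls down a group (larger shell), subject to the usual subshell exceptions.
Valence configurations: N⁺ [He]2s²2p², O⁺ [He]2s²2p³.
The numbers (kJ/mol): N 2856, O 3388.
Putting it together, IE_2: N < O.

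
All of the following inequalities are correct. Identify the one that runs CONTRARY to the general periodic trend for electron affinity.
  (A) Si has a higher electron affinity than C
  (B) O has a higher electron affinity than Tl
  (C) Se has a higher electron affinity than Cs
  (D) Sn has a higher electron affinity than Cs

The general trend: electron affinity increases across a period and decreases down a group.
(A) Si (period 3, group 14) vs C (period 2, group 14): the stated order contradicts the simple trend.
(B) O (period 2, group 16) vs Tl (period 6, group 13): the stated order agrees with the simple trend.
(C) Se (period 4, group 16) vs Cs (period 6, group 1): the stated order agrees with the simple trend.
(D) Sn (period 5, group 14) vs Cs (period 6, group 1): the stated order agrees with the simple trend.
The exception is (A): Si's larger, more diffuse 3p orbitals accept an added electron slightly more readily than C's compact 2p.

(A)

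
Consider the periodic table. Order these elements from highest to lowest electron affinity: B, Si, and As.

Si > As > B

B is in period 2, group 13; Si is in period 3, group 14; As is in period 4, group 15.
Adding an electron releases more energy for atoms nearer the top right (short of the noble gases).
A diagonal step moves right (one effect) and down (the opposite effect) at once.
As > B: the two effects oppose for this pair; the across-period effect wins (78 vs 27 kJ/mol).
Si > As: the two effects oppose for this pair; the down-group effect wins (134 vs 78 kJ/mol).
Tabulated electron affinity (kJ/mol): B 27, Si 134, As 78.
So from highest to lowest: Si > As > B.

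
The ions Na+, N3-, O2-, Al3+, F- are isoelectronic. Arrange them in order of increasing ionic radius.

All of these have 10 electrons, so size is governed by nuclear charge alone: the more protons, the stronger the pull on the same electron cloud, and the smaller the ion.
Nuclear charges: Al3+ (Z=13), Na+ (Z=11), F- (Z=9), O2- (Z=8), N3- (Z=7).
Smallest to largest: Al3+ < Na+ < F- < O2- < N3-.

Al3+ < Na+ < F- < O2- < N3-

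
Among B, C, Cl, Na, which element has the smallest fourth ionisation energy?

Cl

IE_4 is the cost of taking one more electron from the +3 cation: B³⁺ is the bare [He] core; C³⁺ still has 1 valence electron; Cl³⁺ still has 4 valence electrons; Na³⁺ is already 2 electrons into the core.
Pulling an electron out of a noble-gas core costs far more than removing a remaining valence electron, so Na and B sit at the high end of IE_4.
Valence configurations: C³⁺ [He]2s¹, Cl³⁺ [Ne]3s²3p².
Approximate IE_4 values (kJ/mol): B 25026, C 6223, Cl 5159, Na 9543.
Putting it together, IE_4: Cl < C < Na < B.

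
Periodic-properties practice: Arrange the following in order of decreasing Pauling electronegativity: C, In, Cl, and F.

C is in period 2, group 14; F is in period 2, group 17; Cl is in period 3, group 17; In is in period 5, group 13.
Smaller atoms with higher effective nuclear charge are more electronegative.
Here both period and group differ, so the two effects have to be weighed against each other.
C > In: both effects reinforce here, so C is clearly the higher of the two.
Cl > C: period and group pull opposite ways; the across-period shift dominates (3.16 vs 2.55).
F > Cl: they share group 17; the group trend gives F the larger value.
Approximate values (Pauling): C 2.55, F 3.98, Cl 3.16, In 1.78.
So from highest to lowest: F > Cl > C > In.

F > Cl > C > In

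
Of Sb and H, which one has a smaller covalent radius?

H

H is in period 1, group 1; Sb is in period 5, group 15.
Across a period the added protons contract the valence shell; down a group each new principal shell makes the atom larger.
These span different periods and groups, so the two trends combine.
Sb > H: period and group pull opposite ways; the down-group shift dominates (140 vs 32 pm).
For reference (pm): H 32, Sb 140.
So H has the smaller covalent radius (H < Sb).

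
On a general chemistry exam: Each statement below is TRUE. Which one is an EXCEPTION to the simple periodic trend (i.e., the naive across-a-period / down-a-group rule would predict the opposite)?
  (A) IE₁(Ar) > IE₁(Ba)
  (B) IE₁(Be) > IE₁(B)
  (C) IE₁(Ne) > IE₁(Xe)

(B)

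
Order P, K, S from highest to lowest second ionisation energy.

IE_2 is the cost of taking one more electron from the +1 cation: P⁺ still has 4 valence electrons; K⁺ is the bare [Ar] core; S⁺ still has 5 valence electrons.
Pulling an electron out of a noble-gas core costs far more than removing a remaining valence electron, so K sits at the high end of IE_2.
Valence configurations: P⁺ [Ne]3s²3p², S⁺ [Ne]3s²3p³.
The numbers (kJ/mol): P 1907, K 3052, S 2252.
Overall IE_2 order: P < S < K.

K, S, P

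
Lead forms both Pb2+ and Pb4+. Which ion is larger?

Both ions have Z = 82 protons, but Pb4+ has lost more electrons, so its remaining electrons feel a larger effective nuclear charge per electron and are pulled in more tightly.
Higher positive charge → smaller ion, so Pb2+ > Pb4+.

Pb2+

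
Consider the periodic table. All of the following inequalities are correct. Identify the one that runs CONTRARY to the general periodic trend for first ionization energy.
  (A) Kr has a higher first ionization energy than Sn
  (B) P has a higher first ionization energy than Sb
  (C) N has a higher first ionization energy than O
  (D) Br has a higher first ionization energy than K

The general trend: first ionization energy increases across a period and decreases down a group.
(A) Kr (period 4, group 18) vs Sn (period 5, group 14): the stated order agrees with the simple trend.
(B) P (period 3, group 15) vs Sb (period 5, group 15): the stated order agrees with the simple trend.
(C) N (period 2, group 15) vs O (period 2, group 16): the stated order contradicts the simple trend.
(D) Br (period 4, group 17) vs K (period 4, group 1): the stated order agrees with the simple trend.
The exception is (C): pairing an electron in O's 2p⁴ costs repulsion energy, so O ionizes more easily than half-filled N (2p³).

(C)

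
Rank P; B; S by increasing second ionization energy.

Consider each +1 ion: P⁺ still has 4 valence electrons; B⁺ still has 2 valence electrons; S⁺ still has 5 valence electrons.
All are still removing valence electrons, so compare the +1 ions as you would atoms: IE_2 generally rises across a period (higher Z_eff) and falls down a group (larger shell), subject to the usual subshell exceptions.
Valence configurations: P⁺ [Ne]3s²3p², B⁺ [He]2s², S⁺ [Ne]3s²3p³.
Approximate IE_2 values (kJ/mol): P 1907, B 2427, S 2252.
Putting it together, IE_2: P < S < B.

P < S < B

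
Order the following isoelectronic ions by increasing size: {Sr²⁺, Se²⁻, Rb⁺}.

Sr²⁺ < Rb⁺ < Se²⁻

All of these have 36 electrons, so size is governed by nuclear charge alone: the more protons, the stronger the pull on the same electron cloud, and the smaller the ion.
Nuclear charges: Sr²⁺ (Z=38), Rb⁺ (Z=37), Se²⁻ (Z=34).
Smallest to largest: Sr²⁺ < Rb⁺ < Se²⁻.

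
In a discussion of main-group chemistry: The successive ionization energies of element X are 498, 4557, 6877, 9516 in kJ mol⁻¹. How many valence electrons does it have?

Look for the largest jump between consecutive ionization energies: IE2/IE1 ≈ 9.2, far larger than any earlier ratio.
That jump marks the point where a core electron is being removed. So the atom has 1 valence electron.

1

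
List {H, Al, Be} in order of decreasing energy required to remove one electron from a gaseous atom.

First ionization energy rises across a period (greater Z_eff holds electrons more tightly) and falls down a group (valence electrons are farther from the nucleus).
A diagonal step moves right (one effect) and down (the opposite effect) at once.
Be > Al: period and group pull opposite ways; the down-group shift dominates (900 vs 578 kJ/mol).
H > Be: period and group pull opposite ways; the down-group shift dominates (1312 vs 900 kJ/mol).
Approximate values (kJ/mol): H 1312, Be 900, Al 578.
So from highest to lowest: H > Be > Al.

H > Be > Al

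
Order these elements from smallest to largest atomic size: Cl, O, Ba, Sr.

O is in period 2, group 16; Cl is in period 3, group 17; Sr is in period 5, group 2; Ba is in period 6, group 2.
Across a period the added protons contract the valence shell; down a group each new principal shell makes the atom larger.
Here both period and group differ, so the two effects have to be weighed against each other.
Cl > O: period and group pull opposite ways; the down-group shift dominates (99 vs 63 pm).
Sr > Cl: relative to Cl, both the across-period and down-group shifts push Sr's atomic radius up.
Ba > Sr: they share group 2; the group trend gives Ba the larger value.
Tabulated atomic radius (pm): O 63, Cl 99, Sr 185, Ba 196.
So from smallest to largest: O < Cl < Sr < Ba.

O < Cl < Sr < Ba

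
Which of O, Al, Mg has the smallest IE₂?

Mg

After 1 electron has been removed, what remains? O⁺ still has 5 valence electrons; Al⁺ still has 2 valence electrons; Mg⁺ still has 1 valence electron.
All are still removing valence electrons, so compare the +1 ions as you would atoms: IE_2 generally rises across a period (higher Z_eff) and falls down a group (larger shell), subject to the usual subshell exceptions.
Valence configurations: O⁺ [He]2s²2p³, Al⁺ [Ne]3s², Mg⁺ [Ne]3s¹.
Tabulated IE_2 (kJ/mol): O 3388, Al 1817, Mg 1451.
Overall IE_2 order: Mg < Al < O.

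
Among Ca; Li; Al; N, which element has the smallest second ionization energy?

Ca

IE_2 is the cost of taking one more electron from the +1 cation: Ca⁺ still has 1 valence electron; Li⁺ is the bare [He] core; Al⁺ still has 2 valence electrons; N⁺ still has 4 valence electrons.
Breaking into a closed-shell core is much more expensive than removing a leftover valence electron — Li has the largest IE_2 here.
Valence configurations: Ca⁺ [Ar]4s¹, Al⁺ [Ne]3s², N⁺ [He]2s²2p².
The numbers (kJ/mol): Ca 1145, Li 7298, Al 1817, N 2856.
So the second ionization energies run Ca < Al < N < Li.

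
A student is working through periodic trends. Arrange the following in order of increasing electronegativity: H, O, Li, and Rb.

Rb < Li < H < O

H is in period 1, group 1; Li is in period 2, group 1; O is in period 2, group 16; Rb is in period 5, group 1.
Atoms toward the upper right of the periodic table pull bonding electrons most strongly.
Neither a single period nor a single group — weigh both effects.
Li > Rb: Li sits above Rb in group 1, so the down-group effect alone puts Li higher.
H > Li: they share group 1; the group trend gives H the larger value.
O > H: period and group pull opposite ways; the across-period shift dominates (3.44 vs 2.20).
Approximate values (Pauling): H 2.20, Li 0.98, O 3.44, Rb 0.82.
So from lowest to highest: Rb < Li < H < O.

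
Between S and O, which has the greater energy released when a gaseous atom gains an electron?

S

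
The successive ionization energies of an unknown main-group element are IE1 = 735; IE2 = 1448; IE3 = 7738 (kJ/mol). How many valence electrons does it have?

2

Look for the largest jump between consecutive ionization energies: IE3/IE2 ≈ 5.3, far larger than any earlier ratio.
That jump marks the point where a core electron is being removed. So the atom has 2 valence electrons.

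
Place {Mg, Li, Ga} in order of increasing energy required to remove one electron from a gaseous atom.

Li, Ga, Mg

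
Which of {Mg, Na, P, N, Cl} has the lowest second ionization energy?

The second ionization energy removes an electron from the +1 ion. For each element: Mg⁺ still has 1 valence electron; Na⁺ is the bare [Ne] core; P⁺ still has 4 valence electrons; N⁺ still has 4 valence electrons; Cl⁺ still has 6 valence electrons.
Core electrons are held far more tightly than valence electrons, so Na tops the IE_2 order.
Valence configurations: Mg⁺ [Ne]3s¹, P⁺ [Ne]3s²3p², N⁺ [He]2s²2p², Cl⁺ [Ne]3s²3p⁴.
The numbers (kJ/mol): Mg 1451, Na 4562, P 1907, N 2856, Cl 2298.
Overall IE_2 order: Mg < P < Cl < N < Na.

Mg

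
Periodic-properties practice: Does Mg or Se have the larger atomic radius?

Mg

Mg is in period 3, group 2; Se is in period 4, group 16.
Across a period the added protons contract the valence shell; down a group each new principal shell makes the atom larger.
These span different periods and groups, so the two trends combine.
Mg > Se: period and group pull opposite ways; the across-period shift dominates (139 vs 116 pm).
Tabulated atomic radius (pm): Mg 139, Se 116.
So Mg has the larger atomic radius (Mg > Se).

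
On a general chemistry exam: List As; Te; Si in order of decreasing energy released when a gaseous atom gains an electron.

Si is in period 3, group 14; As is in period 4, group 15; Te is in period 5, group 16.
Adding an electron releases more energy for atoms nearer the top right (short of the noble gases).
A diagonal step moves right (one effect) and down (the opposite effect) at once.
Si > As: the two effects oppose for this pair; the down-group effect wins (134 vs 78 kJ/mol).
Te > Si: period and group pull opposite ways; the across-period shift dominates (190 vs 134 kJ/mol).
Approximate values (kJ/mol): Si 134, As 78, Te 190.
So from highest to lowest: Te > Si > As.

Te > Si > As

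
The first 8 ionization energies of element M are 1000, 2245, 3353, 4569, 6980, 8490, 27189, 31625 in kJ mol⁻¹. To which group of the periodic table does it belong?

Group 16

Look for the largest jump between consecutive ionization energies: IE7/IE6 ≈ 3.2, far larger than any earlier ratio.
That jump marks the point where a core electron is being removed. So the atom has 6 valence electrons.
A main-group element with 6 valence electrons is in group 16.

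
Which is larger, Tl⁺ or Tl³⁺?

Tl⁺

Both ions have Z = 81 protons, but Tl³⁺ has lost more electrons, so its remaining electrons feel a larger effective nuclear charge per electron and are pulled in more tightly.
Higher positive charge → smaller ion, so Tl⁺ > Tl³⁺.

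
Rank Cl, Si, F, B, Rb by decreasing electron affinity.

Cl, F, Si, Rb, B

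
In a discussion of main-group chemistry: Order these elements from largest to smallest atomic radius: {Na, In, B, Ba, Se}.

Ba, Na, In, Se, B

Atomic radius shrinks across a period as nuclear charge pulls the same shell inward, and grows down a group as new shells are added.
These span different periods and groups, so the two trends combine.
Se > B: the two effects oppose for this pair; the down-group effect wins (116 vs 85 pm).
In > Se: both effects reinforce here, so In is clearly the larger of the two.
Na > In: period and group pull opposite ways; the across-period shift dominates (155 vs 142 pm).
Ba > Na: the two effects oppose for this pair; the down-group effect wins (196 vs 155 pm).
Tabulated atomic radius (pm): B 85, Na 155, Se 116, In 142, Ba 196.
So from largest to smallest: Ba > Na > In > Se > B.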